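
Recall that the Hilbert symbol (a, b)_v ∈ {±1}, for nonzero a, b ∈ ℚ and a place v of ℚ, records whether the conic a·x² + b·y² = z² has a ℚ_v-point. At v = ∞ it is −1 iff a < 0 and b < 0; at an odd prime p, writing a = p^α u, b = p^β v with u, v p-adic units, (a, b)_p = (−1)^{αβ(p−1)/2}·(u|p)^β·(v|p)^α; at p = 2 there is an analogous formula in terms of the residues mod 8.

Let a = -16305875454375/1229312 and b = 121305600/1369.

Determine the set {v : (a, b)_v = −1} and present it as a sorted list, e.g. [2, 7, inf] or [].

[2, 3]

(a, b) ≡ (-1326, 26) mod (ℚ^×)²; places V = {2, 3, 5, 7, 13, 17, 37, 41, ∞}.
(a,b)_13: α=1, u≡6; β=1, v≡2 (mod 13); (6|13)=-1, (2|13)=-1; sign (−1)^0·-1^1·-1^1 = +1.
(a,b)_41: α=2, u≡11; β=0, v≡3 (mod 41); (11|41)=-1, (3|41)=-1; sign (−1)^0·-1^0·-1^2 = +1.
(a,b)_37: α=0, u≡22; β=-2, v≡27 (mod 37); (22|37)=-1, (27|37)=+1; sign (−1)^0·-1^-2·+1^0 = +1.
(a,b)_3: α=5, u≡2; β=6, v≡2 (mod 3); (2|3)=-1, (2|3)=-1; sign (−1)^0·-1^6·-1^5 = -1.
(a,b)_∞: sgn(-1326)=−, sgn(26)=+, so +1.
(a,b)_7: α=-4, u≡4; β=0, v≡6 (mod 7); (4|7)=+1, (6|7)=-1; sign (−1)^0·+1^0·-1^-4 = +1.
(a,b)_5: α=4, u≡4; β=2, v≡1 (mod 5); (4|5)=+1, (1|5)=+1; sign (−1)^0·+1^2·+1^4 = +1.
(a,b)_17: α=3, u≡3; β=0, v≡1 (mod 17); (3|17)=-1, (1|17)=+1; sign (−1)^0·-1^0·+1^3 = +1.
(a,b)_2: α=-9, β=9; u≡1, v≡5 (mod 8); ε(u)ε(v)=0·0, αω(v)=-9·1, βω(u)=9·0; sum ≡ 1  ⇒  -1.
Ram(-1326, 26) = {2, 3}; no ℚ_2-point on the conic.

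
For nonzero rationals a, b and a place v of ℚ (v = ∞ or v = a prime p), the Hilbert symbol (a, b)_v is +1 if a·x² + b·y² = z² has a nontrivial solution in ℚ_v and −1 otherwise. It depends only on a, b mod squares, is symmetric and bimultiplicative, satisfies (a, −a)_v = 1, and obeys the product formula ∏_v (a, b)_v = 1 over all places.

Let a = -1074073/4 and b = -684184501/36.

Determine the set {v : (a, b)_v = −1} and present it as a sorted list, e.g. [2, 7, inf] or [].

(a, b) ≡ (-1074073, -82621) mod (ℚ^×)²; places V = {2, 3, 7, 11, 13, 29, 37, ∞}.
(a,b)_11: α=1, u≡1; β=1, v≡6 (mod 11); (1|11)=+1, (6|11)=-1; sign (−1)^1·+1^1·-1^1 = +1.
(a,b)_7: α=1, u≡2; β=3, v≡6 (mod 7); (2|7)=+1, (6|7)=-1; sign (−1)^1·+1^3·-1^1 = +1.
(a,b)_13: α=1, u≡5; β=2, v≡7 (mod 13); (5|13)=-1, (7|13)=-1; sign (−1)^0·-1^2·-1^1 = -1.
(a,b)_3: α=0, u≡2; β=-2, v≡2 (mod 3); (2|3)=-1, (2|3)=-1; sign (−1)^0·-1^-2·-1^0 = +1.
(a,b)_2: α=-2, β=-2; u≡7, v≡3 (mod 8); ε(u)ε(v)=1·1, αω(v)=-2·1, βω(u)=-2·0; sum ≡ 1  ⇒  -1.
(a,b)_37: α=1, u≡4; β=1, v≡20 (mod 37); (4|37)=+1, (20|37)=-1; sign (−1)^0·+1^1·-1^1 = -1.
(a,b)_∞: sgn(-1074073)=−, sgn(-82621)=−, so -1.
(a,b)_29: α=1, u≡28; β=1, v≡13 (mod 29); (28|29)=+1, (13|29)=+1; sign (−1)^0·+1^1·+1^1 = +1.
Ram(-1074073, -82621) = {2, 13, 37, ∞}; no ℚ_2-point on the conic.

[2, 13, 37, inf]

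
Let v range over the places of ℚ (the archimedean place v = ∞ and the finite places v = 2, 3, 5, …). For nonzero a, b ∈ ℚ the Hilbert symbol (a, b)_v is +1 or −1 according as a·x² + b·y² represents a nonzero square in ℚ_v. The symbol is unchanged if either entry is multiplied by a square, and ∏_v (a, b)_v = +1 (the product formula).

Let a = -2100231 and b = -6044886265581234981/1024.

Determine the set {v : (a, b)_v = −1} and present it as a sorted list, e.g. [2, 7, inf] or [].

[37, inf]

(a, b) ≡ (-233359, -901) mod (ℚ^×)²; places V = {2, 3, 7, 13, 17, 37, 53, ∞}.
(a,b)_2: α=0, β=-10; u≡1, v≡3 (mod 8); ε(u)ε(v)=0·1, αω(v)=0·1, βω(u)=-10·0; sum ≡ 0  ⇒  +1.
(a,b)_∞: sgn(-233359)=−, sgn(-901)=−, so -1.
(a,b)_13: α=0, u≡10; β=2, v≡4 (mod 13); (10|13)=+1, (4|13)=+1; sign (−1)^0·+1^2·+1^0 = +1.
(a,b)_7: α=1, u≡1; β=2, v≡2 (mod 7); (1|7)=+1, (2|7)=+1; sign (−1)^0·+1^2·+1^1 = +1.
(a,b)_37: α=1, u≡32; β=2, v≡22 (mod 37); (32|37)=-1, (22|37)=-1; sign (−1)^0·-1^2·-1^1 = -1.
(a,b)_3: α=2, u≡2; β=6, v≡2 (mod 3); (2|3)=-1, (2|3)=-1; sign (−1)^0·-1^6·-1^2 = +1.
(a,b)_53: α=1, u≡17; β=3, v≡13 (mod 53); (17|53)=+1, (13|53)=+1; sign (−1)^0·+1^3·+1^1 = +1.
(a,b)_17: α=1, u≡13; β=3, v≡4 (mod 17); (13|17)=+1, (4|17)=+1; sign (−1)^0·+1^3·+1^1 = +1.
(-233359, -901 / ℚ) ramifies at {37, ∞}: a division algebra.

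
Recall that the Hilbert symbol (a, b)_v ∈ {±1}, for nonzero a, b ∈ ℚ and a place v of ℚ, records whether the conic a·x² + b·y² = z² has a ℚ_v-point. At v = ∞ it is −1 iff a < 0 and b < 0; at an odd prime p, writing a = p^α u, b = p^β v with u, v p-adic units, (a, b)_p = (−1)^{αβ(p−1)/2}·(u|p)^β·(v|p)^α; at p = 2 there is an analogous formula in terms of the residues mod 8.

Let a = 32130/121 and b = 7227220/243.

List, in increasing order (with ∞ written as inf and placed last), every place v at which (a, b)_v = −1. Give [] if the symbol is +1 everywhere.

[5, 7, 11, 13]

Mod squares: a ≡ 3570, b ≡ 15015. Check v ∈ {∞, 2, 3, 5, 7, 11, 13, 17, 19}.
v=∞: 3570 > 0 and 15015 > 0  ⇒  (a,b)_∞ = +1.
v=2: v_2(a)=1, v_2(b)=2; units ≡ 1, 7 (mod 8); ε·ε+αω+βω = 0·1+1·0+2·0 ≡ 0  ⇒  (a,b)_2 = +1.
v=11: a=11^-2·(≡10), b=11^1·(≡1) mod 11; (10|11)=-1, (1|11)=+1; (−1)^{-2·1·5}·(-1)^1·(+1)^-2 = -1.
v=5: a=5^1·(≡1), b=5^1·(≡3) mod 5; (1|5)=+1, (3|5)=-1; (−1)^{1·1·2}·(+1)^1·(-1)^1 = -1.
v=17: a=17^1·(≡10), b=17^0·(≡2) mod 17; (10|17)=-1, (2|17)=+1; (−1)^{1·0·8}·(-1)^0·(+1)^1 = +1.
v=3: a=3^3·(≡2), b=3^-5·(≡1) mod 3; (2|3)=-1, (1|3)=+1; (−1)^{3·-5·1}·(-1)^-5·(+1)^3 = +1.
v=7: a=7^1·(≡6), b=7^1·(≡6) mod 7; (6|7)=-1, (6|7)=-1; (−1)^{1·1·3}·(-1)^1·(-1)^1 = -1.
v=19: a=19^0·(≡11), b=19^2·(≡11) mod 19; (11|19)=+1, (11|19)=+1; (−1)^{0·2·9}·(+1)^2·(+1)^0 = +1.
v=13: a=13^0·(≡5), b=13^1·(≡11) mod 13; (5|13)=-1, (11|13)=-1; (−1)^{0·1·6}·(-1)^1·(-1)^0 = -1.
Ram(3570, 15015) = {5, 7, 11, 13}; no ℚ_5-point on the conic.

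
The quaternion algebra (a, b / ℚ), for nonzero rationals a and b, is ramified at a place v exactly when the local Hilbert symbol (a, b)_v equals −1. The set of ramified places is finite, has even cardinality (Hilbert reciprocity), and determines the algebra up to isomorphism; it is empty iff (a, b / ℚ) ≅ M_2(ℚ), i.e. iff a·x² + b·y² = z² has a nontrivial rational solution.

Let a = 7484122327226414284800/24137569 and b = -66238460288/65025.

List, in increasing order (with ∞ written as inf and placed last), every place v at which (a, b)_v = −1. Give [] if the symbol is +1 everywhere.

Mod squares: a ≡ 36593, b ≡ -124982. Check v ∈ {∞, 2, 3, 5, 7, 11, 13, 17, 19, 23, 37, 43}.
v=37: a=37^1·(≡16), b=37^0·(≡36) mod 37; (16|37)=+1, (36|37)=+1; (−1)^{1·0·18}·(+1)^0·(+1)^1 = +1.
v=13: a=13^0·(≡8), b=13^3·(≡8) mod 13; (8|13)=-1, (8|13)=-1; (−1)^{0·3·6}·(-1)^3·(-1)^0 = -1.
v=2: v_2(a)=14, v_2(b)=7; units ≡ 1, 5 (mod 8); ε·ε+αω+βω = 0·0+14·1+7·0 ≡ 0  ⇒  (a,b)_2 = +1.
v=3: a=3^2·(≡2), b=3^-2·(≡1) mod 3; (2|3)=-1, (1|3)=+1; (−1)^{2·-2·1}·(-1)^-2·(+1)^2 = +1.
v=∞: 36593 > 0 and -124982 < 0  ⇒  (a,b)_∞ = +1.
v=43: a=43^1·(≡39), b=43^0·(≡19) mod 43; (39|43)=-1, (19|43)=-1; (−1)^{1·0·21}·(-1)^0·(-1)^1 = -1.
v=19: a=19^2·(≡2), b=19^1·(≡12) mod 19; (2|19)=-1, (12|19)=-1; (−1)^{2·1·9}·(-1)^1·(-1)^2 = -1.
v=7: a=7^4·(≡1), b=7^2·(≡5) mod 7; (1|7)=+1, (5|7)=-1; (−1)^{4·2·3}·(+1)^2·(-1)^4 = +1.
v=11: a=11^2·(≡10), b=11^1·(≡1) mod 11; (10|11)=-1, (1|11)=+1; (−1)^{2·1·5}·(-1)^1·(+1)^2 = -1.
v=23: a=23^3·(≡3), b=23^1·(≡19) mod 23; (3|23)=+1, (19|23)=-1; (−1)^{3·1·11}·(+1)^1·(-1)^3 = +1.
v=17: a=17^-6·(≡15), b=17^-2·(≡13) mod 17; (15|17)=+1, (13|17)=+1; (−1)^{-6·-2·8}·(+1)^-2·(+1)^-6 = +1.
v=5: a=5^2·(≡3), b=5^-2·(≡2) mod 5; (3|5)=-1, (2|5)=-1; (−1)^{2·-2·2}·(-1)^-2·(-1)^2 = +1.
|Ram(36593, -124982)| = 4, even; anisotropic at {11, 13, 19, 43}.

[11, 13, 19, 43]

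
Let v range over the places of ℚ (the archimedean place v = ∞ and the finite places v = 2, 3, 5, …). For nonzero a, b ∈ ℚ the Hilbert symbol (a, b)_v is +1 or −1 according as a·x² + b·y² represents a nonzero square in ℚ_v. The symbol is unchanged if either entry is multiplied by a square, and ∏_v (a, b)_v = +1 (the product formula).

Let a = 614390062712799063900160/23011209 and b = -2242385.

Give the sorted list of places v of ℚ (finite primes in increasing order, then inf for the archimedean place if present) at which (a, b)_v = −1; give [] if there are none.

Mod squares: a ≡ 2635, b ≡ -2242385. Check v ∈ {∞, 2, 3, 5, 7, 13, 17, 19, 23, 31, 37, 41}.
v=5: a=5^1·(≡3), b=5^1·(≡3) mod 5; (3|5)=-1, (3|5)=-1; (−1)^{1·1·2}·(-1)^1·(-1)^1 = +1.
v=7: a=7^2·(≡6), b=7^0·(≡2) mod 7; (6|7)=-1, (2|7)=+1; (−1)^{2·0·3}·(-1)^0·(+1)^2 = +1.
v=13: a=13^-2·(≡10), b=13^0·(≡11) mod 13; (10|13)=+1, (11|13)=-1; (−1)^{-2·0·6}·(+1)^0·(-1)^-2 = +1.
v=31: a=31^3·(≡21), b=31^1·(≡19) mod 31; (21|31)=-1, (19|31)=+1; (−1)^{3·1·15}·(-1)^1·(+1)^3 = +1.
v=41: a=41^-2·(≡28), b=41^0·(≡28) mod 41; (28|41)=-1, (28|41)=-1; (−1)^{-2·0·20}·(-1)^0·(-1)^-2 = +1.
v=3: a=3^-4·(≡1), b=3^0·(≡1) mod 3; (1|3)=+1, (1|3)=+1; (−1)^{-4·0·1}·(+1)^0·(+1)^-4 = +1.
v=19: a=19^2·(≡10), b=19^0·(≡14) mod 19; (10|19)=-1, (14|19)=-1; (−1)^{2·0·9}·(-1)^0·(-1)^2 = +1.
v=23: a=23^2·(≡1), b=23^1·(≡2) mod 23; (1|23)=+1, (2|23)=+1; (−1)^{2·1·11}·(+1)^1·(+1)^2 = +1.
v=17: a=17^3·(≡1), b=17^1·(≡15) mod 17; (1|17)=+1, (15|17)=+1; (−1)^{3·1·8}·(+1)^1·(+1)^3 = +1.
v=∞: 2635 > 0 and -2242385 < 0  ⇒  (a,b)_∞ = +1.
v=2: v_2(a)=16, v_2(b)=0; units ≡ 3, 7 (mod 8); ε·ε+αω+βω = 1·1+16·0+0·1 ≡ 1  ⇒  (a,b)_2 = -1.
v=37: a=37^2·(≡15), b=37^1·(≡1) mod 37; (15|37)=-1, (1|37)=+1; (−1)^{2·1·18}·(-1)^1·(+1)^2 = -1.
(2635, -2242385 / ℚ) ramifies at {2, 37}: a division algebra.

[2, 37]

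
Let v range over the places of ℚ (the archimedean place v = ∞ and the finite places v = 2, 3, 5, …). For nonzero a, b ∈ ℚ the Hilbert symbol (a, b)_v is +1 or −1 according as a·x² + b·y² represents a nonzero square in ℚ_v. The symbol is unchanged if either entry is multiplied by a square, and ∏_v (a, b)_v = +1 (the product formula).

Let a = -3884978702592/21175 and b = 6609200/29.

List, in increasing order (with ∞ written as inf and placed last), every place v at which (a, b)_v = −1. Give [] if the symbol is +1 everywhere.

Mod squares: a ≡ -1311480079, b ≡ 479167. Check v ∈ {∞, 2, 3, 5, 7, 11, 13, 17, 23, 29, 31, 41}.
v=31: a=31^1·(≡30), b=31^1·(≡9) mod 31; (30|31)=-1, (9|31)=+1; (−1)^{1·1·15}·(-1)^1·(+1)^1 = +1.
v=17: a=17^1·(≡12), b=17^0·(≡12) mod 17; (12|17)=-1, (12|17)=-1; (−1)^{1·0·8}·(-1)^0·(-1)^1 = -1.
v=13: a=13^1·(≡2), b=13^1·(≡3) mod 13; (2|13)=-1, (3|13)=+1; (−1)^{1·1·6}·(-1)^1·(+1)^1 = -1.
v=41: a=41^1·(≡21), b=41^1·(≡1) mod 41; (21|41)=+1, (1|41)=+1; (−1)^{1·1·20}·(+1)^1·(+1)^1 = +1.
v=2: v_2(a)=8, v_2(b)=4; units ≡ 1, 7 (mod 8); ε·ε+αω+βω = 0·1+8·0+4·0 ≡ 0  ⇒  (a,b)_2 = +1.
v=5: a=5^-2·(≡4), b=5^2·(≡2) mod 5; (4|5)=+1, (2|5)=-1; (−1)^{-2·2·2}·(+1)^2·(-1)^-2 = +1.
v=29: a=29^1·(≡8), b=29^-1·(≡13) mod 29; (8|29)=-1, (13|29)=+1; (−1)^{1·-1·14}·(-1)^-1·(+1)^1 = -1.
v=∞: -1311480079 < 0 and 479167 > 0  ⇒  (a,b)_∞ = +1.
v=11: a=11^-2·(≡9), b=11^0·(≡10) mod 11; (9|11)=+1, (10|11)=-1; (−1)^{-2·0·5}·(+1)^0·(-1)^-2 = +1.
v=7: a=7^-1·(≡6), b=7^0·(≡3) mod 7; (6|7)=-1, (3|7)=-1; (−1)^{-1·0·3}·(-1)^0·(-1)^-1 = -1.
v=3: a=3^4·(≡2), b=3^0·(≡1) mod 3; (2|3)=-1, (1|3)=+1; (−1)^{4·0·1}·(-1)^0·(+1)^4 = +1.
v=23: a=23^1·(≡14), b=23^0·(≡2) mod 23; (14|23)=-1, (2|23)=+1; (−1)^{1·0·11}·(-1)^0·(+1)^1 = +1.
(-1311480079, 479167 / ℚ) ramifies at {7, 13, 17, 29}: a division algebra.

[7, 13, 17, 29]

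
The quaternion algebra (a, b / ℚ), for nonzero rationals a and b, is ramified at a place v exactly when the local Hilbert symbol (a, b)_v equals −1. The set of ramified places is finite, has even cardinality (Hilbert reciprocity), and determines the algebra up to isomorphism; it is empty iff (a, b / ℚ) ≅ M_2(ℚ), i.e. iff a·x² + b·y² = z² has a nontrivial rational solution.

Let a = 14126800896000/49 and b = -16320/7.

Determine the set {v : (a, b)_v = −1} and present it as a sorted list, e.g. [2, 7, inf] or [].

(a, b) ≡ (3315, -1785) mod (ℚ^×)²; places V = {2, 3, 5, 7, 13, 17, ∞}.
(a,b)_7: α=-2, u≡2; β=-1, v≡4 (mod 7); (2|7)=+1, (4|7)=+1; sign (−1)^0·+1^-1·+1^-2 = +1.
(a,b)_2: α=16, β=6; u≡3, v≡7 (mod 8); ε(u)ε(v)=1·1, αω(v)=16·0, βω(u)=6·1; sum ≡ 1  ⇒  -1.
(a,b)_13: α=1, u≡8; β=0, v≡3 (mod 13); (8|13)=-1, (3|13)=+1; sign (−1)^0·-1^0·+1^1 = +1.
(a,b)_∞: sgn(3315)=+, sgn(-1785)=−, so +1.
(a,b)_3: α=3, u≡1; β=1, v≡2 (mod 3); (1|3)=+1, (2|3)=-1; sign (−1)^1·+1^1·-1^3 = +1.
(a,b)_5: α=3, u≡2; β=1, v≡3 (mod 5); (2|5)=-1, (3|5)=-1; sign (−1)^0·-1^1·-1^3 = +1.
(a,b)_17: α=3, u≡1; β=1, v≡11 (mod 17); (1|17)=+1, (11|17)=-1; sign (−1)^0·+1^1·-1^3 = -1.
(3315, -1785 / ℚ) ramifies at {2, 17}: a division algebra.

[2, 17]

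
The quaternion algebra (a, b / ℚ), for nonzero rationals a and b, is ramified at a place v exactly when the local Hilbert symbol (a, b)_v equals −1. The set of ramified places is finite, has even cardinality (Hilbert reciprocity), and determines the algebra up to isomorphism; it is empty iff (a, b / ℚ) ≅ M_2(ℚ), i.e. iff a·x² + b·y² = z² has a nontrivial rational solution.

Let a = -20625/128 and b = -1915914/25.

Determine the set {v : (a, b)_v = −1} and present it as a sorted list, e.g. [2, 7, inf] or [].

[3, 11, 29, inf]

Mod squares: a ≡ -66, b ≡ -15834. Check v ∈ {∞, 2, 3, 5, 7, 11, 13, 29}.
v=7: a=7^0·(≡2), b=7^1·(≡3) mod 7; (2|7)=+1, (3|7)=-1; (−1)^{0·1·3}·(+1)^1·(-1)^0 = +1.
v=∞: -66 < 0 and -15834 < 0  ⇒  (a,b)_∞ = -1.
v=11: a=11^1·(≡4), b=11^2·(≡2) mod 11; (4|11)=+1, (2|11)=-1; (−1)^{1·2·5}·(+1)^2·(-1)^1 = -1.
v=3: a=3^1·(≡2), b=3^1·(≡2) mod 3; (2|3)=-1, (2|3)=-1; (−1)^{1·1·1}·(-1)^1·(-1)^1 = -1.
v=5: a=5^4·(≡4), b=5^-2·(≡1) mod 5; (4|5)=+1, (1|5)=+1; (−1)^{4·-2·2}·(+1)^-2·(+1)^4 = +1.
v=2: v_2(a)=-7, v_2(b)=1; units ≡ 7, 3 (mod 8); ε·ε+αω+βω = 1·1+-7·1+1·0 ≡ 0  ⇒  (a,b)_2 = +1.
v=29: a=29^0·(≡14), b=29^1·(≡1) mod 29; (14|29)=-1, (1|29)=+1; (−1)^{0·1·14}·(-1)^1·(+1)^0 = -1.
v=13: a=13^0·(≡10), b=13^1·(≡10) mod 13; (10|13)=+1, (10|13)=+1; (−1)^{0·1·6}·(+1)^1·(+1)^0 = +1.
Ram(-66, -15834) = {3, 11, 29, ∞}; no ℚ_3-point on the conic.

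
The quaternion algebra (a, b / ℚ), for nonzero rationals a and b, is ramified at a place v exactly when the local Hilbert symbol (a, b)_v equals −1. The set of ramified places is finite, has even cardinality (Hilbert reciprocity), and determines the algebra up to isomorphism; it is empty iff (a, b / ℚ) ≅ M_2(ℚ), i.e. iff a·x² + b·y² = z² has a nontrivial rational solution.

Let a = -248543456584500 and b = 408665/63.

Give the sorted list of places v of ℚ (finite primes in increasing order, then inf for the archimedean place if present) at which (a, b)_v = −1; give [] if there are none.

[2, 11]

Mod squares: a ≡ -14245, b ≡ 1295. Check v ∈ {∞, 2, 3, 5, 7, 11, 17, 37, 47}.
v=3: a=3^2·(≡2), b=3^-2·(≡2) mod 3; (2|3)=-1, (2|3)=-1; (−1)^{2·-2·1}·(-1)^-2·(-1)^2 = +1.
v=11: a=11^1·(≡1), b=11^0·(≡6) mod 11; (1|11)=+1, (6|11)=-1; (−1)^{1·0·5}·(+1)^0·(-1)^1 = -1.
v=7: a=7^3·(≡1), b=7^-1·(≡6) mod 7; (1|7)=+1, (6|7)=-1; (−1)^{3·-1·3}·(+1)^-1·(-1)^3 = +1.
v=37: a=37^3·(≡24), b=37^1·(≡5) mod 37; (24|37)=-1, (5|37)=-1; (−1)^{3·1·18}·(-1)^1·(-1)^3 = +1.
v=47: a=47^0·(≡45), b=47^2·(≡38) mod 47; (45|47)=-1, (38|47)=-1; (−1)^{0·2·23}·(-1)^2·(-1)^0 = +1.
v=2: v_2(a)=2, v_2(b)=0; units ≡ 3, 7 (mod 8); ε·ε+αω+βω = 1·1+2·0+0·1 ≡ 1  ⇒  (a,b)_2 = -1.
v=5: a=5^3·(≡4), b=5^1·(≡1) mod 5; (4|5)=+1, (1|5)=+1; (−1)^{3·1·2}·(+1)^1·(+1)^3 = +1.
v=∞: -14245 < 0 and 1295 > 0  ⇒  (a,b)_∞ = +1.
v=17: a=17^2·(≡1), b=17^0·(≡3) mod 17; (1|17)=+1, (3|17)=-1; (−1)^{2·0·8}·(+1)^0·(-1)^2 = +1.
Ram(-14245, 1295) = {2, 11}; no ℚ_2-point on the conic.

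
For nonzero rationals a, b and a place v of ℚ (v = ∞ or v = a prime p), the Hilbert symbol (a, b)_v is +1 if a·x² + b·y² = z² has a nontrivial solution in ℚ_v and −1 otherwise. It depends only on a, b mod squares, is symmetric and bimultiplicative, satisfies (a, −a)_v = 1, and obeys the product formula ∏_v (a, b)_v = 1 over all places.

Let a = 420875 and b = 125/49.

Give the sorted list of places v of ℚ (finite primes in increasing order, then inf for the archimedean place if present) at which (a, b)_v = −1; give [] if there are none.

Mod squares: a ≡ 16835, b ≡ 5. Check v ∈ {∞, 2, 5, 7, 13, 37}.
v=5: a=5^3·(≡2), b=5^3·(≡4) mod 5; (2|5)=-1, (4|5)=+1; (−1)^{3·3·2}·(-1)^3·(+1)^3 = -1.
v=∞: 16835 > 0 and 5 > 0  ⇒  (a,b)_∞ = +1.
v=2: v_2(a)=0, v_2(b)=0; units ≡ 3, 5 (mod 8); ε·ε+αω+βω = 1·0+0·1+0·1 ≡ 0  ⇒  (a,b)_2 = +1.
v=7: a=7^1·(≡2), b=7^-2·(≡6) mod 7; (2|7)=+1, (6|7)=-1; (−1)^{1·-2·3}·(+1)^-2·(-1)^1 = -1.
v=37: a=37^1·(≡16), b=37^0·(≡32) mod 37; (16|37)=+1, (32|37)=-1; (−1)^{1·0·18}·(+1)^0·(-1)^1 = -1.
v=13: a=13^1·(≡5), b=13^0·(≡6) mod 13; (5|13)=-1, (6|13)=-1; (−1)^{1·0·6}·(-1)^0·(-1)^1 = -1.
Ram(16835, 5) = {5, 7, 13, 37}; no ℚ_5-point on the conic.

[5, 7, 13, 37]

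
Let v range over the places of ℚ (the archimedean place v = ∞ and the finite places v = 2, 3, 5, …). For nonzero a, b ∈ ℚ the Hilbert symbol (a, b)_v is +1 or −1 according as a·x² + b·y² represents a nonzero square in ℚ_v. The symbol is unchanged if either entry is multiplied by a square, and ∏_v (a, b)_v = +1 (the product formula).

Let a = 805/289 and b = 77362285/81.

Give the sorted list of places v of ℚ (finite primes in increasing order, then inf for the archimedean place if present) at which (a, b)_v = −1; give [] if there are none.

(a, b) ≡ (805, 457765) mod (ℚ^×)²; places V = {2, 3, 5, 7, 11, 13, 17, 23, 29, 41, ∞}.
(a,b)_11: α=0, u≡8; β=1, v≡2 (mod 11); (8|11)=-1, (2|11)=-1; sign (−1)^0·-1^1·-1^0 = -1.
(a,b)_13: α=0, u≡4; β=2, v≡3 (mod 13); (4|13)=+1, (3|13)=+1; sign (−1)^0·+1^2·+1^0 = +1.
(a,b)_∞: sgn(805)=+, sgn(457765)=+, so +1.
(a,b)_3: α=0, u≡1; β=-4, v≡1 (mod 3); (1|3)=+1, (1|3)=+1; sign (−1)^0·+1^-4·+1^0 = +1.
(a,b)_2: α=0, β=0; u≡5, v≡5 (mod 8); ε(u)ε(v)=0·0, αω(v)=0·1, βω(u)=0·1; sum ≡ 0  ⇒  +1.
(a,b)_29: α=0, u≡7; β=1, v≡22 (mod 29); (7|29)=+1, (22|29)=+1; sign (−1)^0·+1^1·+1^0 = +1.
(a,b)_7: α=1, u≡5; β=1, v≡2 (mod 7); (5|7)=-1, (2|7)=+1; sign (−1)^1·-1^1·+1^1 = +1.
(a,b)_41: α=0, u≡13; β=1, v≡17 (mod 41); (13|41)=-1, (17|41)=-1; sign (−1)^0·-1^1·-1^0 = -1.
(a,b)_17: α=-2, u≡6; β=0, v≡10 (mod 17); (6|17)=-1, (10|17)=-1; sign (−1)^0·-1^0·-1^-2 = +1.
(a,b)_5: α=1, u≡4; β=1, v≡2 (mod 5); (4|5)=+1, (2|5)=-1; sign (−1)^0·+1^1·-1^1 = -1.
(a,b)_23: α=1, u≡8; β=0, v≡5 (mod 23); (8|23)=+1, (5|23)=-1; sign (−1)^0·+1^0·-1^1 = -1.
Ram(805, 457765) = {5, 11, 23, 41}; no ℚ_5-point on the conic.

[5, 11, 23, 41]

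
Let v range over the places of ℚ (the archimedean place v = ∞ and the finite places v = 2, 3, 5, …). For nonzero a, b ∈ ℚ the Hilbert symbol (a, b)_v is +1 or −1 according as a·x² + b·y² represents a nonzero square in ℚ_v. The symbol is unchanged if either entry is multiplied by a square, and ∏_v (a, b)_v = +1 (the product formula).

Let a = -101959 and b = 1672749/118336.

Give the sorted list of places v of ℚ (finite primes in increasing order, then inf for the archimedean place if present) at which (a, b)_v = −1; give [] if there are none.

(a, b) ≡ (-101959, 221) mod (ℚ^×)²; places V = {2, 3, 11, 13, 17, 23, 29, 31, 43, ∞}.
(a,b)_11: α=1, u≡4; β=0, v≡5 (mod 11); (4|11)=+1, (5|11)=+1; sign (−1)^0·+1^0·+1^1 = +1.
(a,b)_43: α=0, u≡37; β=-2, v≡31 (mod 43); (37|43)=-1, (31|43)=+1; sign (−1)^0·-1^-2·+1^0 = +1.
(a,b)_29: α=0, u≡5; β=2, v≡21 (mod 29); (5|29)=+1, (21|29)=-1; sign (−1)^0·+1^2·-1^0 = +1.
(a,b)_17: α=0, u≡7; β=1, v≡16 (mod 17); (7|17)=-1, (16|17)=+1; sign (−1)^0·-1^1·+1^0 = -1.
(a,b)_31: α=1, u≡28; β=0, v≡16 (mod 31); (28|31)=+1, (16|31)=+1; sign (−1)^0·+1^0·+1^1 = +1.
(a,b)_3: α=0, u≡2; β=2, v≡2 (mod 3); (2|3)=-1, (2|3)=-1; sign (−1)^0·-1^2·-1^0 = +1.
(a,b)_2: α=0, β=-6; u≡1, v≡5 (mod 8); ε(u)ε(v)=0·0, αω(v)=0·1, βω(u)=-6·0; sum ≡ 0  ⇒  +1.
(a,b)_13: α=1, u≡9; β=1, v≡9 (mod 13); (9|13)=+1, (9|13)=+1; sign (−1)^0·+1^1·+1^1 = +1.
(a,b)_∞: sgn(-101959)=−, sgn(221)=+, so +1.
(a,b)_23: α=1, u≡6; β=0, v≡5 (mod 23); (6|23)=+1, (5|23)=-1; sign (−1)^0·+1^0·-1^1 = -1.
Ram(-101959, 221) = {17, 23}; no ℚ_17-point on the conic.

[17, 23]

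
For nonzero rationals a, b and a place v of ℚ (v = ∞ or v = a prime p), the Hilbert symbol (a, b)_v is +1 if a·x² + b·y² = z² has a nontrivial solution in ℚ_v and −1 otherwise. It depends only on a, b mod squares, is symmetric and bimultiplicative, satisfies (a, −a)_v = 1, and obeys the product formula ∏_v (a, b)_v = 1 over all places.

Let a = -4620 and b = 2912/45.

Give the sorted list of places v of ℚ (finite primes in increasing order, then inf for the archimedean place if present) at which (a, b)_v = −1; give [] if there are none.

[2, 5, 11, 13]

Mod squares: a ≡ -1155, b ≡ 910. Check v ∈ {∞, 2, 3, 5, 7, 11, 13}.
v=5: a=5^1·(≡1), b=5^-1·(≡3) mod 5; (1|5)=+1, (3|5)=-1; (−1)^{1·-1·2}·(+1)^-1·(-1)^1 = -1.
v=11: a=11^1·(≡9), b=11^0·(≡8) mod 11; (9|11)=+1, (8|11)=-1; (−1)^{1·0·5}·(+1)^0·(-1)^1 = -1.
v=13: a=13^0·(≡8), b=13^1·(≡7) mod 13; (8|13)=-1, (7|13)=-1; (−1)^{0·1·6}·(-1)^1·(-1)^0 = -1.
v=2: v_2(a)=2, v_2(b)=5; units ≡ 5, 7 (mod 8); ε·ε+αω+βω = 0·1+2·0+5·1 ≡ 1  ⇒  (a,b)_2 = -1.
v=3: a=3^1·(≡2), b=3^-2·(≡1) mod 3; (2|3)=-1, (1|3)=+1; (−1)^{1·-2·1}·(-1)^-2·(+1)^1 = +1.
v=∞: -1155 < 0 and 910 > 0  ⇒  (a,b)_∞ = +1.
v=7: a=7^1·(≡5), b=7^1·(≡1) mod 7; (5|7)=-1, (1|7)=+1; (−1)^{1·1·3}·(-1)^1·(+1)^1 = +1.
(-1155, 910 / ℚ) ramifies at {2, 5, 11, 13}: a division algebra.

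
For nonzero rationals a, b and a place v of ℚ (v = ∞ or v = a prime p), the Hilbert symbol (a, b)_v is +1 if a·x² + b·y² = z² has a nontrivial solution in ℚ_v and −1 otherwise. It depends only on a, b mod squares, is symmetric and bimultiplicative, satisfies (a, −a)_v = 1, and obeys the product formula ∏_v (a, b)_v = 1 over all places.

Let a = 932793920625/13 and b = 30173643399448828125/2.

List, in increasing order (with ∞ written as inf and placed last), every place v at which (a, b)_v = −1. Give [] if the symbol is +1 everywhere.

[2, 3, 7, 19]

Mod squares: a ≡ 741, b ≡ 602. Check v ∈ {∞, 2, 3, 5, 7, 11, 13, 17, 19, 43}.
v=3: a=3^1·(≡1), b=3^4·(≡2) mod 3; (1|3)=+1, (2|3)=-1; (−1)^{1·4·1}·(+1)^4·(-1)^1 = -1.
v=5: a=5^4·(≡1), b=5^8·(≡2) mod 5; (1|5)=+1, (2|5)=-1; (−1)^{4·8·2}·(+1)^8·(-1)^4 = +1.
v=43: a=43^2·(≡16), b=43^3·(≡24) mod 43; (16|43)=+1, (24|43)=+1; (−1)^{2·3·21}·(+1)^3·(+1)^2 = +1.
v=19: a=19^1·(≡17), b=19^0·(≡2) mod 19; (17|19)=+1, (2|19)=-1; (−1)^{1·0·9}·(+1)^0·(-1)^1 = -1.
v=∞: 741 > 0 and 602 > 0  ⇒  (a,b)_∞ = +1.
v=17: a=17^2·(≡14), b=17^2·(≡10) mod 17; (14|17)=-1, (10|17)=-1; (−1)^{2·2·8}·(-1)^2·(-1)^2 = +1.
v=7: a=7^2·(≡3), b=7^3·(≡4) mod 7; (3|7)=-1, (4|7)=+1; (−1)^{2·3·3}·(-1)^3·(+1)^2 = -1.
v=2: v_2(a)=0, v_2(b)=-1; units ≡ 5, 5 (mod 8); ε·ε+αω+βω = 0·0+0·1+-1·1 ≡ 1  ⇒  (a,b)_2 = -1.
v=11: a=11^0·(≡3), b=11^2·(≡7) mod 11; (3|11)=+1, (7|11)=-1; (−1)^{0·2·5}·(+1)^2·(-1)^0 = +1.
v=13: a=13^-1·(≡8), b=13^0·(≡1) mod 13; (8|13)=-1, (1|13)=+1; (−1)^{-1·0·6}·(-1)^0·(+1)^-1 = +1.
|Ram(741, 602)| = 4, even; anisotropic at {2, 3, 7, 19}.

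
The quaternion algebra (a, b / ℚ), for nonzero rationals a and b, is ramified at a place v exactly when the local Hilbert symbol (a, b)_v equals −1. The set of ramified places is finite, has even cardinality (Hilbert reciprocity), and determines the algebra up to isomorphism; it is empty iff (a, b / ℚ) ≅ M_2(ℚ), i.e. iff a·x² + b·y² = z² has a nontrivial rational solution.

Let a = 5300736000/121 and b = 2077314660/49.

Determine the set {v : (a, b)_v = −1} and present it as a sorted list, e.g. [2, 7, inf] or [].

[3, 29]

Mod squares: a ≡ 51765, b ≡ 2465. Check v ∈ {∞, 2, 3, 5, 7, 11, 17, 29}.
v=17: a=17^1·(≡9), b=17^3·(≡2) mod 17; (9|17)=+1, (2|17)=+1; (−1)^{1·3·8}·(+1)^3·(+1)^1 = +1.
v=7: a=7^1·(≡6), b=7^-2·(≡1) mod 7; (6|7)=-1, (1|7)=+1; (−1)^{1·-2·3}·(-1)^-2·(+1)^1 = +1.
v=2: v_2(a)=12, v_2(b)=2; units ≡ 5, 1 (mod 8); ε·ε+αω+βω = 0·0+12·0+2·1 ≡ 0  ⇒  (a,b)_2 = +1.
v=5: a=5^3·(≡3), b=5^1·(≡3) mod 5; (3|5)=-1, (3|5)=-1; (−1)^{3·1·2}·(-1)^1·(-1)^3 = +1.
v=∞: 51765 > 0 and 2465 > 0  ⇒  (a,b)_∞ = +1.
v=29: a=29^1·(≡9), b=29^1·(≡19) mod 29; (9|29)=+1, (19|29)=-1; (−1)^{1·1·14}·(+1)^1·(-1)^1 = -1.
v=11: a=11^-2·(≡10), b=11^0·(≡5) mod 11; (10|11)=-1, (5|11)=+1; (−1)^{-2·0·5}·(-1)^0·(+1)^-2 = +1.
v=3: a=3^1·(≡2), b=3^6·(≡2) mod 3; (2|3)=-1, (2|3)=-1; (−1)^{1·6·1}·(-1)^6·(-1)^1 = -1.
(51765, 2465 / ℚ) ramifies at {3, 29}: a division algebra.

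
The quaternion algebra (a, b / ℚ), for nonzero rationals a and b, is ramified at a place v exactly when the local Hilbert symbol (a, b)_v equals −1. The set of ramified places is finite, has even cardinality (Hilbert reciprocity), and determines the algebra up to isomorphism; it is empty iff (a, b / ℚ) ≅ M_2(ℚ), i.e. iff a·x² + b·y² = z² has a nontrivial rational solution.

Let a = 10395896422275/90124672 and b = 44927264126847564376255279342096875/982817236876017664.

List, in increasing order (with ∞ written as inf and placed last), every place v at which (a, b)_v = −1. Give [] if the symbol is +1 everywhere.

[2, 5, 7, 11]

Mod squares: a ≡ 2002, b ≡ 195. Check v ∈ {∞, 2, 3, 5, 7, 11, 13, 19, 23, 29, 37}.
v=5: a=5^2·(≡3), b=5^5·(≡4) mod 5; (3|5)=-1, (4|5)=+1; (−1)^{2·5·2}·(-1)^5·(+1)^2 = -1.
v=∞: 2002 > 0 and 195 > 0  ⇒  (a,b)_∞ = +1.
v=23: a=23^-2·(≡12), b=23^-4·(≡15) mod 23; (12|23)=+1, (15|23)=-1; (−1)^{-2·-4·11}·(+1)^-4·(-1)^-2 = +1.
v=2: v_2(a)=-7, v_2(b)=-14; units ≡ 1, 3 (mod 8); ε·ε+αω+βω = 0·1+-7·1+-14·0 ≡ 1  ⇒  (a,b)_2 = -1.
v=29: a=29^2·(≡4), b=29^4·(≡21) mod 29; (4|29)=+1, (21|29)=-1; (−1)^{2·4·14}·(+1)^4·(-1)^2 = +1.
v=3: a=3^4·(≡1), b=3^15·(≡2) mod 3; (1|3)=+1, (2|3)=-1; (−1)^{4·15·1}·(+1)^15·(-1)^4 = +1.
v=19: a=19^0·(≡16), b=19^2·(≡6) mod 19; (16|19)=+1, (6|19)=+1; (−1)^{0·2·9}·(+1)^2·(+1)^0 = +1.
v=37: a=37^2·(≡12), b=37^6·(≡34) mod 37; (12|37)=+1, (34|37)=+1; (−1)^{2·6·18}·(+1)^6·(+1)^2 = +1.
v=13: a=13^1·(≡6), b=13^1·(≡5) mod 13; (6|13)=-1, (5|13)=-1; (−1)^{1·1·6}·(-1)^1·(-1)^1 = +1.
v=7: a=7^3·(≡6), b=7^6·(≡6) mod 7; (6|7)=-1, (6|7)=-1; (−1)^{3·6·3}·(-1)^6·(-1)^3 = -1.
v=11: a=11^-3·(≡8), b=11^-8·(≡10) mod 11; (8|11)=-1, (10|11)=-1; (−1)^{-3·-8·5}·(-1)^-8·(-1)^-3 = -1.
|Ram(2002, 195)| = 4, even; anisotropic at {2, 5, 7, 11}.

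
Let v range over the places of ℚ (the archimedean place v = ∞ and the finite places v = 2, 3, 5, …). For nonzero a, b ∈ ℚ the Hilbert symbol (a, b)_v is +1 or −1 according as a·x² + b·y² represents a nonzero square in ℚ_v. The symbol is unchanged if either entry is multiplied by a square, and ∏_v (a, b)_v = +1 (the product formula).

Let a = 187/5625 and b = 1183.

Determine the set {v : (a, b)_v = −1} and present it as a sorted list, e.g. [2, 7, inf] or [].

Mod squares: a ≡ 187, b ≡ 7. Check v ∈ {∞, 2, 3, 5, 7, 11, 13, 17}.
v=13: a=13^0·(≡2), b=13^2·(≡7) mod 13; (2|13)=-1, (7|13)=-1; (−1)^{0·2·6}·(-1)^2·(-1)^0 = +1.
v=17: a=17^1·(≡3), b=17^0·(≡10) mod 17; (3|17)=-1, (10|17)=-1; (−1)^{1·0·8}·(-1)^0·(-1)^1 = -1.
v=3: a=3^-2·(≡1), b=3^0·(≡1) mod 3; (1|3)=+1, (1|3)=+1; (−1)^{-2·0·1}·(+1)^0·(+1)^-2 = +1.
v=2: v_2(a)=0, v_2(b)=0; units ≡ 3, 7 (mod 8); ε·ε+αω+βω = 1·1+0·0+0·1 ≡ 1  ⇒  (a,b)_2 = -1.
v=∞: 187 > 0 and 7 > 0  ⇒  (a,b)_∞ = +1.
v=7: a=7^0·(≡3), b=7^1·(≡1) mod 7; (3|7)=-1, (1|7)=+1; (−1)^{0·1·3}·(-1)^1·(+1)^0 = -1.
v=11: a=11^1·(≡7), b=11^0·(≡6) mod 11; (7|11)=-1, (6|11)=-1; (−1)^{1·0·5}·(-1)^0·(-1)^1 = -1.
v=5: a=5^-4·(≡3), b=5^0·(≡3) mod 5; (3|5)=-1, (3|5)=-1; (−1)^{-4·0·2}·(-1)^0·(-1)^-4 = +1.
|Ram(187, 7)| = 4, even; anisotropic at {2, 7, 11, 17}.

[2, 7, 11, 17]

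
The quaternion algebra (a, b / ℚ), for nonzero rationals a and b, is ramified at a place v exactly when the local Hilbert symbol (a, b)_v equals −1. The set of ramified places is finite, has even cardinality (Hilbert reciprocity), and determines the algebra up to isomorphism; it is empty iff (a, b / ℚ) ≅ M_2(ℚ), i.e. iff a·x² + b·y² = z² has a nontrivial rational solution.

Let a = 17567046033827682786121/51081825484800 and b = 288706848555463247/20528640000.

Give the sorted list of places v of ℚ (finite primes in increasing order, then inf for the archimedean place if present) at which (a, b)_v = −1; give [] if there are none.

Mod squares: a ≡ 211497, b ≡ 1621477. Check v ∈ {∞, 2, 3, 5, 7, 11, 13, 17, 23, 29}.
v=11: a=11^-1·(≡10), b=11^-1·(≡7) mod 11; (10|11)=-1, (7|11)=-1; (−1)^{-1·-1·5}·(-1)^-1·(-1)^-1 = -1.
v=2: v_2(a)=-20, v_2(b)=-12; units ≡ 1, 5 (mod 8); ε·ε+αω+βω = 0·0+-20·1+-12·0 ≡ 0  ⇒  (a,b)_2 = +1.
v=13: a=13^13·(≡11), b=13^9·(≡6) mod 13; (11|13)=-1, (6|13)=-1; (−1)^{13·9·6}·(-1)^9·(-1)^13 = +1.
v=3: a=3^-11·(≡2), b=3^-6·(≡1) mod 3; (2|3)=-1, (1|3)=+1; (−1)^{-11·-6·1}·(-1)^-6·(+1)^-11 = +1.
v=23: a=23^0·(≡8), b=23^1·(≡8) mod 23; (8|23)=+1, (8|23)=+1; (−1)^{0·1·11}·(+1)^1·(+1)^0 = +1.
v=17: a=17^1·(≡6), b=17^1·(≡10) mod 17; (6|17)=-1, (10|17)=-1; (−1)^{1·1·8}·(-1)^1·(-1)^1 = +1.
v=5: a=5^-2·(≡3), b=5^-4·(≡3) mod 5; (3|5)=-1, (3|5)=-1; (−1)^{-2·-4·2}·(-1)^-4·(-1)^-2 = +1.
v=29: a=29^1·(≡27), b=29^1·(≡7) mod 29; (27|29)=-1, (7|29)=+1; (−1)^{1·1·14}·(-1)^1·(+1)^1 = -1.
v=∞: 211497 > 0 and 1621477 > 0  ⇒  (a,b)_∞ = +1.
v=7: a=7^6·(≡5), b=7^4·(≡1) mod 7; (5|7)=-1, (1|7)=+1; (−1)^{6·4·3}·(-1)^4·(+1)^6 = +1.
|Ram(211497, 1621477)| = 2, even; anisotropic at {11, 29}.

[11, 29]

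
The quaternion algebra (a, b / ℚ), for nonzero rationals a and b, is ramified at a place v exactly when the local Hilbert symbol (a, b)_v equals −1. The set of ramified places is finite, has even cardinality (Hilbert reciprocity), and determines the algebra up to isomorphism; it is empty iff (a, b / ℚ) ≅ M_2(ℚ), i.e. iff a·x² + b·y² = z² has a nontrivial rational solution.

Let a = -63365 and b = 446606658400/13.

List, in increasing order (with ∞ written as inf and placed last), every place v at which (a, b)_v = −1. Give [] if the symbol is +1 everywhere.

Mod squares: a ≡ -63365, b ≡ 352222. Check v ∈ {∞, 2, 5, 7, 13, 19, 23, 29, 31}.
v=∞: -63365 < 0 and 352222 > 0  ⇒  (a,b)_∞ = +1.
v=23: a=23^1·(≡5), b=23^1·(≡20) mod 23; (5|23)=-1, (20|23)=-1; (−1)^{1·1·11}·(-1)^1·(-1)^1 = -1.
v=5: a=5^1·(≡2), b=5^2·(≡2) mod 5; (2|5)=-1, (2|5)=-1; (−1)^{1·2·2}·(-1)^2·(-1)^1 = -1.
v=29: a=29^1·(≡19), b=29^2·(≡2) mod 29; (19|29)=-1, (2|29)=-1; (−1)^{1·2·14}·(-1)^2·(-1)^1 = -1.
v=31: a=31^0·(≡30), b=31^1·(≡10) mod 31; (30|31)=-1, (10|31)=+1; (−1)^{0·1·15}·(-1)^1·(+1)^0 = -1.
v=2: v_2(a)=0, v_2(b)=5; units ≡ 3, 7 (mod 8); ε·ε+αω+βω = 1·1+0·0+5·1 ≡ 0  ⇒  (a,b)_2 = +1.
v=7: a=7^0·(≡6), b=7^2·(≡3) mod 7; (6|7)=-1, (3|7)=-1; (−1)^{0·2·3}·(-1)^2·(-1)^0 = +1.
v=13: a=13^0·(≡10), b=13^-1·(≡6) mod 13; (10|13)=+1, (6|13)=-1; (−1)^{0·-1·6}·(+1)^-1·(-1)^0 = +1.
v=19: a=19^1·(≡9), b=19^1·(≡13) mod 19; (9|19)=+1, (13|19)=-1; (−1)^{1·1·9}·(+1)^1·(-1)^1 = +1.
(-63365, 352222 / ℚ) ramifies at {5, 23, 29, 31}: a division algebra.

[5, 23, 29, 31]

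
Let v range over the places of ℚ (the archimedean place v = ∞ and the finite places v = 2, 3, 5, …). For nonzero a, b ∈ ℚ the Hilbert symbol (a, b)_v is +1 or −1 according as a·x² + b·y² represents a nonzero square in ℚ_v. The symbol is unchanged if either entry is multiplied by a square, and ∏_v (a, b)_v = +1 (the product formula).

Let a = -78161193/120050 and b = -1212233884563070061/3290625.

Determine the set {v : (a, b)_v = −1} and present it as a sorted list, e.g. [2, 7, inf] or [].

Mod squares: a ≡ -66, b ≡ -146965. Check v ∈ {∞, 2, 3, 5, 7, 11, 13, 17, 19}.
v=7: a=7^-4·(≡2), b=7^7·(≡3) mod 7; (2|7)=+1, (3|7)=-1; (−1)^{-4·7·3}·(+1)^7·(-1)^-4 = +1.
v=17: a=17^0·(≡1), b=17^3·(≡16) mod 17; (1|17)=+1, (16|17)=+1; (−1)^{0·3·8}·(+1)^3·(+1)^0 = +1.
v=19: a=19^2·(≡18), b=19^5·(≡16) mod 19; (18|19)=-1, (16|19)=+1; (−1)^{2·5·9}·(-1)^5·(+1)^2 = -1.
v=5: a=5^-2·(≡1), b=5^-5·(≡3) mod 5; (1|5)=+1, (3|5)=-1; (−1)^{-2·-5·2}·(+1)^-5·(-1)^-2 = +1.
v=11: a=11^1·(≡9), b=11^2·(≡8) mod 11; (9|11)=+1, (8|11)=-1; (−1)^{1·2·5}·(+1)^2·(-1)^1 = -1.
v=2: v_2(a)=-1, v_2(b)=0; units ≡ 7, 3 (mod 8); ε·ε+αω+βω = 1·1+-1·1+0·0 ≡ 0  ⇒  (a,b)_2 = +1.
v=3: a=3^9·(≡2), b=3^-4·(≡2) mod 3; (2|3)=-1, (2|3)=-1; (−1)^{9·-4·1}·(-1)^-4·(-1)^9 = -1.
v=13: a=13^0·(≡9), b=13^-1·(≡11) mod 13; (9|13)=+1, (11|13)=-1; (−1)^{0·-1·6}·(+1)^-1·(-1)^0 = +1.
v=∞: -66 < 0 and -146965 < 0  ⇒  (a,b)_∞ = -1.
(-66, -146965 / ℚ) ramifies at {3, 11, 19, ∞}: a division algebra.

[3, 11, 19, inf]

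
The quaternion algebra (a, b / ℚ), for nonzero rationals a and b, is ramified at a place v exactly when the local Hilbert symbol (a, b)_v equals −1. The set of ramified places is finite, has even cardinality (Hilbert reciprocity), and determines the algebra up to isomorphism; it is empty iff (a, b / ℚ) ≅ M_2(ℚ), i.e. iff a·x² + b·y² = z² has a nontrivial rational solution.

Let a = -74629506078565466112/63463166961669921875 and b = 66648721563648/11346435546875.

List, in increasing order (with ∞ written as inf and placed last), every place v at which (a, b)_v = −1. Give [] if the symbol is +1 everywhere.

[7, 11]

Mod squares: a ≡ -77, b ≡ 462. Check v ∈ {∞, 2, 3, 5, 7, 11, 13, 43}.
v=7: a=7^1·(≡5), b=7^1·(≡3) mod 7; (5|7)=-1, (3|7)=-1; (−1)^{1·1·3}·(-1)^1·(-1)^1 = -1.
v=3: a=3^26·(≡1), b=3^19·(≡1) mod 3; (1|3)=+1, (1|3)=+1; (−1)^{26·19·1}·(+1)^19·(+1)^26 = +1.
v=13: a=13^-2·(≡10), b=13^-2·(≡8) mod 13; (10|13)=+1, (8|13)=-1; (−1)^{-2·-2·6}·(+1)^-2·(-1)^-2 = +1.
v=11: a=11^-3·(≡9), b=11^-1·(≡5) mod 11; (9|11)=+1, (5|11)=+1; (−1)^{-3·-1·5}·(+1)^-1·(+1)^-3 = -1.
v=2: v_2(a)=22, v_2(b)=13; units ≡ 3, 7 (mod 8); ε·ε+αω+βω = 1·1+22·0+13·1 ≡ 0  ⇒  (a,b)_2 = +1.
v=∞: -77 < 0 and 462 > 0  ⇒  (a,b)_∞ = +1.
v=43: a=43^-2·(≡17), b=43^0·(≡27) mod 43; (17|43)=+1, (27|43)=-1; (−1)^{-2·0·21}·(+1)^0·(-1)^-2 = +1.
v=5: a=5^-16·(≡3), b=5^-14·(≡2) mod 5; (3|5)=-1, (2|5)=-1; (−1)^{-16·-14·2}·(-1)^-14·(-1)^-16 = +1.
Ram(-77, 462) = {7, 11}; no ℚ_7-point on the conic.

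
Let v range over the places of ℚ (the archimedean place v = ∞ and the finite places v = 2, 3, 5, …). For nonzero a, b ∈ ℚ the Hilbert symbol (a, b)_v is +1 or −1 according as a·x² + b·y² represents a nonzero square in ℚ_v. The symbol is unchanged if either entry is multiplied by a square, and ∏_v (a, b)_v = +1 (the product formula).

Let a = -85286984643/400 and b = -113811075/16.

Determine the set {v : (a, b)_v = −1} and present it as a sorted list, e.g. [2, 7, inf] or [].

(a, b) ≡ (-3, -1147) mod (ℚ^×)²; places V = {2, 3, 5, 7, 31, 37, ∞}.
(a,b)_∞: sgn(-3)=−, sgn(-1147)=−, so -1.
(a,b)_3: α=3, u≡2; β=4, v≡2 (mod 3); (2|3)=-1, (2|3)=-1; sign (−1)^0·-1^4·-1^3 = -1.
(a,b)_31: α=2, u≡10; β=1, v≡10 (mod 31); (10|31)=+1, (10|31)=+1; sign (−1)^0·+1^1·+1^2 = +1.
(a,b)_5: α=-2, u≡2; β=2, v≡2 (mod 5); (2|5)=-1, (2|5)=-1; sign (−1)^0·-1^2·-1^-2 = +1.
(a,b)_7: α=4, u≡1; β=2, v≡1 (mod 7); (1|7)=+1, (1|7)=+1; sign (−1)^0·+1^2·+1^4 = +1.
(a,b)_37: α=2, u≡26; β=1, v≡29 (mod 37); (26|37)=+1, (29|37)=-1; sign (−1)^0·+1^1·-1^2 = +1.
(a,b)_2: α=-4, β=-4; u≡5, v≡5 (mod 8); ε(u)ε(v)=0·0, αω(v)=-4·1, βω(u)=-4·1; sum ≡ 0  ⇒  +1.
|Ram(-3, -1147)| = 2, even; anisotropic at {3, ∞}.

[3, inf]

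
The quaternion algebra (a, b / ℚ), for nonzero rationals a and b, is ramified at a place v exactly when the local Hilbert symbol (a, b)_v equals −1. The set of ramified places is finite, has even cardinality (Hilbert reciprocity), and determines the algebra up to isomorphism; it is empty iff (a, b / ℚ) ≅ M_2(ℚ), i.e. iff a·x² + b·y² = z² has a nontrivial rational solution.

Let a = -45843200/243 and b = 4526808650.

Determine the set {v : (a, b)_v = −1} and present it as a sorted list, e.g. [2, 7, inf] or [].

[3, 29]

Mod squares: a ≡ -21489, b ≡ 26. Check v ∈ {∞, 2, 3, 5, 7, 13, 19, 29}.
v=2: v_2(a)=8, v_2(b)=1; units ≡ 7, 5 (mod 8); ε·ε+αω+βω = 1·0+8·1+1·0 ≡ 0  ⇒  (a,b)_2 = +1.
v=5: a=5^2·(≡4), b=5^2·(≡1) mod 5; (4|5)=+1, (1|5)=+1; (−1)^{2·2·2}·(+1)^2·(+1)^2 = +1.
v=13: a=13^1·(≡5), b=13^3·(≡2) mod 13; (5|13)=-1, (2|13)=-1; (−1)^{1·3·6}·(-1)^3·(-1)^1 = +1.
v=7: a=7^0·(≡2), b=7^2·(≡6) mod 7; (2|7)=+1, (6|7)=-1; (−1)^{0·2·3}·(+1)^2·(-1)^0 = +1.
v=3: a=3^-5·(≡1), b=3^0·(≡2) mod 3; (1|3)=+1, (2|3)=-1; (−1)^{-5·0·1}·(+1)^0·(-1)^-5 = -1.
v=∞: -21489 < 0 and 26 > 0  ⇒  (a,b)_∞ = +1.
v=19: a=19^1·(≡7), b=19^0·(≡16) mod 19; (7|19)=+1, (16|19)=+1; (−1)^{1·0·9}·(+1)^0·(+1)^1 = +1.
v=29: a=29^1·(≡7), b=29^2·(≡18) mod 29; (7|29)=+1, (18|29)=-1; (−1)^{1·2·14}·(+1)^2·(-1)^1 = -1.
|Ram(-21489, 26)| = 2, even; anisotropic at {3, 29}.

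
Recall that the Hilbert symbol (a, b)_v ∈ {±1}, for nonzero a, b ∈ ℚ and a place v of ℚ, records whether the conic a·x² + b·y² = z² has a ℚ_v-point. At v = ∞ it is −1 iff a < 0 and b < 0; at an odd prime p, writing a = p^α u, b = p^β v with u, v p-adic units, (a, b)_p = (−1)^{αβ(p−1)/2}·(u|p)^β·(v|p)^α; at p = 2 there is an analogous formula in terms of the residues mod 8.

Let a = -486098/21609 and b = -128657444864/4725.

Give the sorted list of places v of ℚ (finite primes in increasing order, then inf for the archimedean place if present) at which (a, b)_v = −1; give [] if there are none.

(a, b) ≡ (-2, -4641) mod (ℚ^×)²; places V = {2, 3, 5, 7, 13, 17, 29, ∞}.
(a,b)_3: α=-2, u≡1; β=-3, v≡1 (mod 3); (1|3)=+1, (1|3)=+1; sign (−1)^0·+1^-3·+1^-2 = +1.
(a,b)_5: α=0, u≡3; β=-2, v≡4 (mod 5); (3|5)=-1, (4|5)=+1; sign (−1)^0·-1^-2·+1^0 = +1.
(a,b)_17: α=2, u≡9; β=1, v≡2 (mod 17); (9|17)=+1, (2|17)=+1; sign (−1)^0·+1^1·+1^2 = +1.
(a,b)_∞: sgn(-2)=−, sgn(-4641)=−, so -1.
(a,b)_2: α=1, β=12; u≡7, v≡7 (mod 8); ε(u)ε(v)=1·1, αω(v)=1·0, βω(u)=12·0; sum ≡ 1  ⇒  -1.
(a,b)_7: α=-4, u≡5; β=-1, v≡1 (mod 7); (5|7)=-1, (1|7)=+1; sign (−1)^0·-1^-1·+1^-4 = -1.
(a,b)_29: α=2, u≡15; β=2, v≡4 (mod 29); (15|29)=-1, (4|29)=+1; sign (−1)^0·-1^2·+1^2 = +1.
(a,b)_13: α=0, u≡8; β=3, v≡7 (mod 13); (8|13)=-1, (7|13)=-1; sign (−1)^0·-1^3·-1^0 = -1.
(-2, -4641 / ℚ) ramifies at {2, 7, 13, ∞}: a division algebra.

[2, 7, 13, inf]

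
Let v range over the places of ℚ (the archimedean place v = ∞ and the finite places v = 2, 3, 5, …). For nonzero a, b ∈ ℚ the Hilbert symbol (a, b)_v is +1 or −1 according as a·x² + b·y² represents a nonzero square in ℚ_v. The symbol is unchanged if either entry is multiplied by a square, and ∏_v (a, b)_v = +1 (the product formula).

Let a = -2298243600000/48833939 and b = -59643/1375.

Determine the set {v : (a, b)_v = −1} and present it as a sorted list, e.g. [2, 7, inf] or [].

(a, b) ≡ (-110, -165) mod (ℚ^×)²; places V = {2, 3, 5, 7, 11, 17, 43, 47, ∞}.
(a,b)_43: α=-2, u≡22; β=0, v≡2 (mod 43); (22|43)=-1, (2|43)=-1; sign (−1)^0·-1^0·-1^-2 = +1.
(a,b)_3: α=2, u≡1; β=3, v≡2 (mod 3); (1|3)=+1, (2|3)=-1; sign (−1)^0·+1^3·-1^2 = +1.
(a,b)_2: α=7, β=0; u≡1, v≡3 (mod 8); ε(u)ε(v)=0·1, αω(v)=7·1, βω(u)=0·0; sum ≡ 1  ⇒  -1.
(a,b)_∞: sgn(-110)=−, sgn(-165)=−, so -1.
(a,b)_17: α=2, u≡15; β=0, v≡12 (mod 17); (15|17)=+1, (12|17)=-1; sign (−1)^0·+1^0·-1^2 = +1.
(a,b)_47: α=2, u≡10; β=2, v≡33 (mod 47); (10|47)=-1, (33|47)=-1; sign (−1)^0·-1^2·-1^2 = +1.
(a,b)_7: α=-4, u≡4; β=0, v≡6 (mod 7); (4|7)=+1, (6|7)=-1; sign (−1)^0·+1^0·-1^-4 = +1.
(a,b)_5: α=5, u≡2; β=-3, v≡2 (mod 5); (2|5)=-1, (2|5)=-1; sign (−1)^0·-1^-3·-1^5 = +1.
(a,b)_11: α=-1, u≡5; β=-1, v≡8 (mod 11); (5|11)=+1, (8|11)=-1; sign (−1)^1·+1^-1·-1^-1 = +1.
Ram(-110, -165) = {2, ∞}; no ℚ_2-point on the conic.

[2, inf]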